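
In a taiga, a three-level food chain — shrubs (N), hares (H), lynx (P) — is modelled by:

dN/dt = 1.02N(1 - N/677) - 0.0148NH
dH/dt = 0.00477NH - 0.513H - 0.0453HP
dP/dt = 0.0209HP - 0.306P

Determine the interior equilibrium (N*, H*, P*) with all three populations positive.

N* ≈ 533, H* ≈ 14.6, P* ≈ 44.8

From dP/dt = 0: 0.0209H* = 0.306, so H* = 14.6.
From dN/dt = 0: 1.02(1 - N*/677) = 0.0148·14.6, giving N* = 677·(1 - 0.212) = 533.
From dH/dt = 0: 0.00477·533 - 0.513 = 0.0453P*, so P* = 2.03/0.0453 = 44.8.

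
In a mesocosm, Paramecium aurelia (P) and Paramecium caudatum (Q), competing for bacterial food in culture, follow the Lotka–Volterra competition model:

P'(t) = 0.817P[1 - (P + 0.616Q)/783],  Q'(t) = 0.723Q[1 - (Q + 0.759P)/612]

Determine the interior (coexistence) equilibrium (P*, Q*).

Setting both brackets to zero gives the nullclines P + 0.616Q = 783 and 0.759P + Q = 612.
Substituting Q = 612 - 0.759P into the first: P(1 - 0.616·0.759) = 783 - 0.616·612.
So P* = 406/0.532 = 763, and then Q* = 612 - 0.759·763 = 33.2.

P* ≈ 763, Q* ≈ 33.2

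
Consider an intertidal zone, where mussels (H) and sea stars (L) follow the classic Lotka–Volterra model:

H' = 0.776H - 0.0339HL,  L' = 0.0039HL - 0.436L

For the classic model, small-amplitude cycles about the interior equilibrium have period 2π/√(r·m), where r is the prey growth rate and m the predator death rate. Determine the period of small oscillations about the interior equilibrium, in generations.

Here r = 0.776 and m = 0.436, so r·m = 0.338.
ω = √0.338 = 0.582 per generation, hence T = 2π/ω ≈ 10.8 generations.

T ≈ 10.8 generations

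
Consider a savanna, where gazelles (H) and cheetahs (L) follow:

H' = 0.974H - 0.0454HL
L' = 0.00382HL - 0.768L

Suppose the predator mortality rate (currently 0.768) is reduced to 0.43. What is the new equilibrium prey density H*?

At the interior fixed point, setting dL/dt = 0 with L > 0 fixes H* = (predator death rate)/(HL coefficient) — independent of the other coefficients.
With the change, H* = 0.43/0.00382 = 113; it falls from 201.

H* ≈ 113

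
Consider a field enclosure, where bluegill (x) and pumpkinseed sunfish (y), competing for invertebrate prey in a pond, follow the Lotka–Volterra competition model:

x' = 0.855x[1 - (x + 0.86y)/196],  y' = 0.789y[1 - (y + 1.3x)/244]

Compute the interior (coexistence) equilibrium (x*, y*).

x* ≈ 117, y* ≈ 91.5

Setting both brackets to zero gives the nullclines x + 0.86y = 196 and 1.3x + y = 244.
Substituting y = 244 - 1.3x into the first: x(1 - 0.86·1.3) = 196 - 0.86·244.
So x* = -13.8/-0.118 = 117, and then y* = 244 - 1.3·117 = 91.5.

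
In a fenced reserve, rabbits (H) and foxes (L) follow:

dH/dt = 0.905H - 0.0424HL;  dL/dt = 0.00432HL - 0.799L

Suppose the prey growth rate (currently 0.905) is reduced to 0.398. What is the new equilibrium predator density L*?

L* ≈ 9.39

At the interior fixed point, setting dH/dt = 0 with H > 0 fixes L* = (prey growth rate)/(HL coefficient) — independent of the other coefficients.
With the change, L* = 0.398/0.0424 = 9.39; it falls from 21.3.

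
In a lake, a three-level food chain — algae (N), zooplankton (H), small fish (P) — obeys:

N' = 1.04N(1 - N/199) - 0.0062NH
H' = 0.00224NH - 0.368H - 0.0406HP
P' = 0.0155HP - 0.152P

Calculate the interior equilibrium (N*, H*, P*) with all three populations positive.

N* ≈ 187, H* ≈ 9.81, P* ≈ 1.27

From dP/dt = 0: 0.0155H* = 0.152, so H* = 9.81.
From dN/dt = 0: 1.04(1 - N*/199) = 0.0062·9.81, giving N* = 199·(1 - 0.0585) = 187.
From dH/dt = 0: 0.00224·187 - 0.368 = 0.0406P*, so P* = 0.0517/0.0406 = 1.27.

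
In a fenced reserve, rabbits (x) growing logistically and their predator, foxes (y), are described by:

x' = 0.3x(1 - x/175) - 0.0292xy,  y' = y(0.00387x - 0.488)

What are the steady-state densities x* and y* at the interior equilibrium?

x* ≈ 126, y* ≈ 2.87

From dy/dt = 0 with y > 0: 0.00387x* = 0.488, so x* = 126.
Substitute into dx/dt = 0: 0.3(1 - 126/175) = 0.0292y*.
The bracket is 0.279, giving y* = 0.0838/0.0292 = 2.87.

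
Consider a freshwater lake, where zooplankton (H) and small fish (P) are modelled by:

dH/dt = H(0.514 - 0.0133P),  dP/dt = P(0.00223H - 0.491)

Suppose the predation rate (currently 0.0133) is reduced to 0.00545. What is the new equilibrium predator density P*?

At the interior fixed point, setting dH/dt = 0 with H > 0 fixes P* = (prey growth rate)/(HP coefficient) — independent of the other coefficients.
With the change, P* = 0.514/0.00545 = 94.3; it rises from 38.6.

P* ≈ 94.3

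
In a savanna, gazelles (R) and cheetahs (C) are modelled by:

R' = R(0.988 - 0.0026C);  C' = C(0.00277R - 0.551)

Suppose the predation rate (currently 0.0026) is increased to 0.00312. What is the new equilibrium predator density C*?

C* ≈ 317

At the interior fixed point, setting dR/dt = 0 with R > 0 fixes C* = (prey growth rate)/(RC coefficient) — independent of the other coefficients.
With the change, C* = 0.988/0.00312 = 317; it falls from 380.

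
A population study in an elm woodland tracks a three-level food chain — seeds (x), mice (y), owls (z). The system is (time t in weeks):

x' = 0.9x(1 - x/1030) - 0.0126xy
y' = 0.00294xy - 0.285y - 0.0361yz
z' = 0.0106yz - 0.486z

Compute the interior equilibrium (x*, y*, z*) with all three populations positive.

From dz/dt = 0: 0.0106y* = 0.486, so y* = 45.8.
From dx/dt = 0: 0.9(1 - x*/1030) = 0.0126·45.8, giving x* = 1030·(1 - 0.642) = 369.
From dy/dt = 0: 0.00294·369 - 0.285 = 0.0361z*, so z* = 0.799/0.0361 = 22.1.

x* ≈ 369, y* ≈ 45.8, z* ≈ 22.1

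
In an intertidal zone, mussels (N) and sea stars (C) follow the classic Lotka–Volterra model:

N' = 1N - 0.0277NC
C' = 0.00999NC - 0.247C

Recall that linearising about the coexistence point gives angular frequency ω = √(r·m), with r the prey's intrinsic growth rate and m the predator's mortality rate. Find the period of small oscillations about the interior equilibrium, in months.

Here r = 1 and m = 0.247, so r·m = 0.247.
ω = √0.247 = 0.497 per month, hence T = 2π/ω ≈ 12.6 months.

T ≈ 12.6 months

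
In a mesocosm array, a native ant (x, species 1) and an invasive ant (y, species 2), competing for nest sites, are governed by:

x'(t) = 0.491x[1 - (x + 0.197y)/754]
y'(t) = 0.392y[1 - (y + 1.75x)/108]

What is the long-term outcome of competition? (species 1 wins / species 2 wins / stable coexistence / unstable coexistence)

species 1 excludes species 2

Compare the nullcline intercepts: K1/α12 = 754/0.197 = 3830 > K2 = 108; K2/α21 = 108/1.75 = 61.7 < K1 = 754.
Since the inequalities point opposite ways, species 1 can invade but species 2 cannot.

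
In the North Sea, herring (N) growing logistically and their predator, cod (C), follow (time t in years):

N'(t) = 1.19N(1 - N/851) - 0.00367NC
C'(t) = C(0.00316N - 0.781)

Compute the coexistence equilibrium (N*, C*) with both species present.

N* ≈ 247, C* ≈ 230

From dC/dt = 0 with C > 0: 0.00316N* = 0.781, so N* = 247.
Substitute into dN/dt = 0: 1.19(1 - 247/851) = 0.00367C*.
The bracket is 0.71, giving C* = 0.844/0.00367 = 230.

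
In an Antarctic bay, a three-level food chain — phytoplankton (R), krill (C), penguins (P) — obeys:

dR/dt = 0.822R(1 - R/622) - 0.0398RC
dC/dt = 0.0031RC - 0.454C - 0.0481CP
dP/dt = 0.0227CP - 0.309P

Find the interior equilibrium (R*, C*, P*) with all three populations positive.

R* ≈ 212, C* ≈ 13.6, P* ≈ 4.23

From dP/dt = 0: 0.0227C* = 0.309, so C* = 13.6.
From dR/dt = 0: 0.822(1 - R*/622) = 0.0398·13.6, giving R* = 622·(1 - 0.659) = 212.
From dC/dt = 0: 0.0031·212 - 0.454 = 0.0481P*, so P* = 0.203/0.0481 = 4.23.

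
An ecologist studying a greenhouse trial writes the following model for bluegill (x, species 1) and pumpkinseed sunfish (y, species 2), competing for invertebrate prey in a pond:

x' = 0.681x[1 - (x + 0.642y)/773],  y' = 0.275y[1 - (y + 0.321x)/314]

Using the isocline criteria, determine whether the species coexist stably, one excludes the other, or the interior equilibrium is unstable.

stable coexistence

Compare the nullcline intercepts: K1/α12 = 773/0.642 = 1200 > K2 = 314; K2/α21 = 314/0.321 = 978 > K1 = 773.
Since both inequalities hold, each species can invade when rare, so the interior equilibrium is stable.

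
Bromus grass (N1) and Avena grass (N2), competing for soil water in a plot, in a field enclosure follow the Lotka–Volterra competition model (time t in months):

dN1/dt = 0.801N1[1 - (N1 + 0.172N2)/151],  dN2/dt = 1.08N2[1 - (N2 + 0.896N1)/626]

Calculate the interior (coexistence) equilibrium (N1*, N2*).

Setting both brackets to zero gives the nullclines N1 + 0.172N2 = 151 and 0.896N1 + N2 = 626.
Substituting N2 = 626 - 0.896N1 into the first: N1(1 - 0.172·0.896) = 151 - 0.172·626.
So N1* = 43.3/0.846 = 51.2, and then N2* = 626 - 0.896·51.2 = 580.

N1* ≈ 51.2, N2* ≈ 580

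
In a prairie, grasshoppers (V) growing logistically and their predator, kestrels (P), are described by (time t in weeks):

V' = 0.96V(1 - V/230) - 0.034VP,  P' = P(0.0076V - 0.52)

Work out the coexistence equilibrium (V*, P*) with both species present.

V* ≈ 68.4, P* ≈ 19.8

From dP/dt = 0 with P > 0: 0.0076V* = 0.52, so V* = 68.4.
Substitute into dV/dt = 0: 0.96(1 - 68.4/230) = 0.034P*.
The bracket is 0.703, giving P* = 0.674/0.034 = 19.8.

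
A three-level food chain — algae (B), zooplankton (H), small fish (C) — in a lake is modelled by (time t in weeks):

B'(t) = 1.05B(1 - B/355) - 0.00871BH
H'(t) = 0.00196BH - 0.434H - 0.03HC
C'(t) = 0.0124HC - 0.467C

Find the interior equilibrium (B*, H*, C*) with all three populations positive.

B* ≈ 244, H* ≈ 37.7, C* ≈ 1.48

From dC/dt = 0: 0.0124H* = 0.467, so H* = 37.7.
From dB/dt = 0: 1.05(1 - B*/355) = 0.00871·37.7, giving B* = 355·(1 - 0.312) = 244.
From dH/dt = 0: 0.00196·244 - 0.434 = 0.03C*, so C* = 0.0444/0.03 = 1.48.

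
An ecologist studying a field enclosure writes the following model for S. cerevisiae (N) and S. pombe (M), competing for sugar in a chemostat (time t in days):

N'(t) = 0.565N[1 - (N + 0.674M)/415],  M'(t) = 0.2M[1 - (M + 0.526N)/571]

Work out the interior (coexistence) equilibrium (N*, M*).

Setting both brackets to zero gives the nullclines N + 0.674M = 415 and 0.526N + M = 571.
Substituting M = 571 - 0.526N into the first: N(1 - 0.674·0.526) = 415 - 0.674·571.
So N* = 30.1/0.645 = 46.7, and then M* = 571 - 0.526·46.7 = 546.

N* ≈ 46.7, M* ≈ 546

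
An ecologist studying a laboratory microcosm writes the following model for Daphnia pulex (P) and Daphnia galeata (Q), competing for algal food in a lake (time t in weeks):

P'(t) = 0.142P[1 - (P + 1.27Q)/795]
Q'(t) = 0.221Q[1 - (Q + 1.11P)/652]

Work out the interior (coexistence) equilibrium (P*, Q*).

P* ≈ 80.6, Q* ≈ 562

Setting both brackets to zero gives the nullclines P + 1.27Q = 795 and 1.11P + Q = 652.
Substituting Q = 652 - 1.11P into the first: P(1 - 1.27·1.11) = 795 - 1.27·652.
So P* = -33/-0.41 = 80.6, and then Q* = 652 - 1.11·80.6 = 562.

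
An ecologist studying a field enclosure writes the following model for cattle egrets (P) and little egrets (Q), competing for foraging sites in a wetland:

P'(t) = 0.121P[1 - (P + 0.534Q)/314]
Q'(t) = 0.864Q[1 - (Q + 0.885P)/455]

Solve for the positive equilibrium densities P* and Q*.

P* ≈ 135, Q* ≈ 336

Setting both brackets to zero gives the nullclines P + 0.534Q = 314 and 0.885P + Q = 455.
Substituting Q = 455 - 0.885P into the first: P(1 - 0.534·0.885) = 314 - 0.534·455.
So P* = 71/0.527 = 135, and then Q* = 455 - 0.885·135 = 336.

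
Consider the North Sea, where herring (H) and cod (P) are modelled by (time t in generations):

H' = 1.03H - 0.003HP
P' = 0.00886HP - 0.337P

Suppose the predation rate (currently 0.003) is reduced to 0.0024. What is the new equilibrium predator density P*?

At the interior fixed point, setting dH/dt = 0 with H > 0 fixes P* = (prey growth rate)/(HP coefficient) — independent of the other coefficients.
With the change, P* = 1.03/0.0024 = 429; it rises from 343.

P* ≈ 429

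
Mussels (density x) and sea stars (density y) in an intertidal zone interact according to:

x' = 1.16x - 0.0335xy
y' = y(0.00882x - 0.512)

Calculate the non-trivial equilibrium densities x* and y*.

x* ≈ 58, y* ≈ 34.6

Set dy/dt = 0 with y > 0: 0.00882x - 0.512 = 0, so x* = 0.512/0.00882 = 58.
Set dx/dt = 0 with x > 0: 1.16 - 0.0335y = 0, so y* = 1.16/0.0335 = 34.6.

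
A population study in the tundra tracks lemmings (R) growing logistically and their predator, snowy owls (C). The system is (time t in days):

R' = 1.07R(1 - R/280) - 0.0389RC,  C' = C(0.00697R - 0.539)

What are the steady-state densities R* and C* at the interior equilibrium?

From dC/dt = 0 with C > 0: 0.00697R* = 0.539, so R* = 77.3.
Substitute into dR/dt = 0: 1.07(1 - 77.3/280) = 0.0389C*.
The bracket is 0.724, giving C* = 0.774/0.0389 = 19.9.

R* ≈ 77.3, C* ≈ 19.9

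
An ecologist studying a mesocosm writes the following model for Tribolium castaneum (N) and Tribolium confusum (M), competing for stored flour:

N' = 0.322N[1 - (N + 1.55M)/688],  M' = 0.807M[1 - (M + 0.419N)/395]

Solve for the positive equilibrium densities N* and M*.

N* ≈ 216, M* ≈ 304

Setting both brackets to zero gives the nullclines N + 1.55M = 688 and 0.419N + M = 395.
Substituting M = 395 - 0.419N into the first: N(1 - 1.55·0.419) = 688 - 1.55·395.
So N* = 75.8/0.351 = 216, and then M* = 395 - 0.419·216 = 304.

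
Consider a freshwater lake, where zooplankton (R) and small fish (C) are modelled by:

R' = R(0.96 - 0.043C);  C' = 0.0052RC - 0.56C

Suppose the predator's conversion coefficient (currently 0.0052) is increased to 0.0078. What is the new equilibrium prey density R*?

R* ≈ 71.8

At the interior fixed point, setting dC/dt = 0 with C > 0 fixes R* = (predator death rate)/(RC coefficient) — independent of the other coefficients.
With the change, R* = 0.56/0.0078 = 71.8; it falls from 108.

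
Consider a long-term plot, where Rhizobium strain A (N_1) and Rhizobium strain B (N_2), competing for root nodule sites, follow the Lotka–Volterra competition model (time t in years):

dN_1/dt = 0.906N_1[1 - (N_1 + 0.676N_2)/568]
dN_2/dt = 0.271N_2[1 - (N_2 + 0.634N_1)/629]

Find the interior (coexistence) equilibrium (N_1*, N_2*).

Setting both brackets to zero gives the nullclines N_1 + 0.676N_2 = 568 and 0.634N_1 + N_2 = 629.
Substituting N_2 = 629 - 0.634N_1 into the first: N_1(1 - 0.676·0.634) = 568 - 0.676·629.
So N_1* = 143/0.571 = 250, and then N_2* = 629 - 0.634·250 = 471.

N_1* ≈ 250, N_2* ≈ 471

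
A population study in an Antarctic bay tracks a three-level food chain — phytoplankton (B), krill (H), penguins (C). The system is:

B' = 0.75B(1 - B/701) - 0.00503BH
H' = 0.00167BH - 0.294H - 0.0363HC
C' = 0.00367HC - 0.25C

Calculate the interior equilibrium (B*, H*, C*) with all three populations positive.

B* ≈ 381, H* ≈ 68.1, C* ≈ 9.42

From dC/dt = 0: 0.00367H* = 0.25, so H* = 68.1.
From dB/dt = 0: 0.75(1 - B*/701) = 0.00503·68.1, giving B* = 701·(1 - 0.457) = 381.
From dH/dt = 0: 0.00167·381 - 0.294 = 0.0363C*, so C* = 0.342/0.0363 = 9.42.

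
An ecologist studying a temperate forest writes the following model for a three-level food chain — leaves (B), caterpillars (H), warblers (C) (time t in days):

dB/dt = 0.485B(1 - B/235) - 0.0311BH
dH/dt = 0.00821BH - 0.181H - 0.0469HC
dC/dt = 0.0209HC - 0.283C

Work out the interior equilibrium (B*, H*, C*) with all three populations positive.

B* ≈ 31, H* ≈ 13.5, C* ≈ 1.56

From dC/dt = 0: 0.0209H* = 0.283, so H* = 13.5.
From dB/dt = 0: 0.485(1 - B*/235) = 0.0311·13.5, giving B* = 235·(1 - 0.868) = 31.
From dH/dt = 0: 0.00821·31 - 0.181 = 0.0469C*, so C* = 0.0731/0.0469 = 1.56.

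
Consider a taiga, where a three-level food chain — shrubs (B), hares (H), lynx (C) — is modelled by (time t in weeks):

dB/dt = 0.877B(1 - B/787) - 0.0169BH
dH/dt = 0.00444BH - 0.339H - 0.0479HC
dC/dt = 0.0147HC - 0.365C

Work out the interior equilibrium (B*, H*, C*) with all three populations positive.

From dC/dt = 0: 0.0147H* = 0.365, so H* = 24.8.
From dB/dt = 0: 0.877(1 - B*/787) = 0.0169·24.8, giving B* = 787·(1 - 0.478) = 410.
From dH/dt = 0: 0.00444·410 - 0.339 = 0.0479C*, so C* = 1.48/0.0479 = 31.

B* ≈ 410, H* ≈ 24.8, C* ≈ 31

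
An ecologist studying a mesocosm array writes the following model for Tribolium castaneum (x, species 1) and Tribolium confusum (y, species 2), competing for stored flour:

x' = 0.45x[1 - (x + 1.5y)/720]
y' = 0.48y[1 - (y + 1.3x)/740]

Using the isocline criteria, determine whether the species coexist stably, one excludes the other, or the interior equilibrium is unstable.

unstable coexistence (outcome depends on initial conditions)

Compare the nullcline intercepts: K1/α12 = 720/1.5 = 480 < K2 = 740; K2/α21 = 740/1.3 = 569 < K1 = 720.
Since both are reversed, neither can invade when rare; the interior point is a saddle.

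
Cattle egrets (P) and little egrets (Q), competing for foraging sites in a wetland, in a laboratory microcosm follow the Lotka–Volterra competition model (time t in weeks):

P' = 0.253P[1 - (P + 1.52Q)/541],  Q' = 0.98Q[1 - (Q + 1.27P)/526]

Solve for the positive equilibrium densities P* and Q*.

P* ≈ 278, Q* ≈ 173

Setting both brackets to zero gives the nullclines P + 1.52Q = 541 and 1.27P + Q = 526.
Substituting Q = 526 - 1.27P into the first: P(1 - 1.52·1.27) = 541 - 1.52·526.
So P* = -259/-0.93 = 278, and then Q* = 526 - 1.27·278 = 173.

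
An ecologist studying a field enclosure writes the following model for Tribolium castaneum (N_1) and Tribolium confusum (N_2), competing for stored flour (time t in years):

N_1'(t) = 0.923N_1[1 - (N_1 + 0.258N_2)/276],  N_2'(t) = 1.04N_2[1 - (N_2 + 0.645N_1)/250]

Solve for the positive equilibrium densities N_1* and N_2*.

N_1* ≈ 254, N_2* ≈ 86.3

Setting both brackets to zero gives the nullclines N_1 + 0.258N_2 = 276 and 0.645N_1 + N_2 = 250.
Substituting N_2 = 250 - 0.645N_1 into the first: N_1(1 - 0.258·0.645) = 276 - 0.258·250.
So N_1* = 212/0.834 = 254, and then N_2* = 250 - 0.645·254 = 86.3.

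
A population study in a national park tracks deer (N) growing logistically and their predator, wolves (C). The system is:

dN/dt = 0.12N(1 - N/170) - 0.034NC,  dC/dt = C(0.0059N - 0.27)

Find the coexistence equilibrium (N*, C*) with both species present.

N* ≈ 45.8, C* ≈ 2.58

From dC/dt = 0 with C > 0: 0.0059N* = 0.27, so N* = 45.8.
Substitute into dN/dt = 0: 0.12(1 - 45.8/170) = 0.034C*.
The bracket is 0.731, giving C* = 0.0877/0.034 = 2.58.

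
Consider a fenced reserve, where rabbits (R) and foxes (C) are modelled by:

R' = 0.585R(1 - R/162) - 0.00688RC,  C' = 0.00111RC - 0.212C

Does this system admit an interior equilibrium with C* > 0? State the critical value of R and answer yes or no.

The predator equation gives dC/dt > 0 only when R > 0.212/0.00111 = 191.
Without the predator, R → K = 162. Since 162 < 191, the predator cannot invade.

Threshold R = 191; K < 191, so no, the predator goes extinct.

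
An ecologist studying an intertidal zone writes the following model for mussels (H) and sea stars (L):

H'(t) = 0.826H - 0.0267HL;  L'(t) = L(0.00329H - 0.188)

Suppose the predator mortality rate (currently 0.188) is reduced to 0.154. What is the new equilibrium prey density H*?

At the interior fixed point, setting dL/dt = 0 with L > 0 fixes H* = (predator death rate)/(HL coefficient) — independent of the other coefficients.
With the change, H* = 0.154/0.00329 = 46.8; it falls from 57.1.

H* ≈ 46.8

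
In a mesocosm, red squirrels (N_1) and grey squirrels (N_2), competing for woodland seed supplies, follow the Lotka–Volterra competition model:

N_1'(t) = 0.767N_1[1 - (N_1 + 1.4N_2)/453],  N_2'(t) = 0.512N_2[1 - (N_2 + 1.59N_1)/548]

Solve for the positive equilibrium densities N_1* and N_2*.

N_1* ≈ 256, N_2* ≈ 141

Setting both brackets to zero gives the nullclines N_1 + 1.4N_2 = 453 and 1.59N_1 + N_2 = 548.
Substituting N_2 = 548 - 1.59N_1 into the first: N_1(1 - 1.4·1.59) = 453 - 1.4·548.
So N_1* = -314/-1.23 = 256, and then N_2* = 548 - 1.59·256 = 141.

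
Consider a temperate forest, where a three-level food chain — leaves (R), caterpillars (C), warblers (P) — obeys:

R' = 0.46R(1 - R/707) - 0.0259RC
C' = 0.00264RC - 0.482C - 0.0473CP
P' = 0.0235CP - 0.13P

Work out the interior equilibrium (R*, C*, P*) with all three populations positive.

R* ≈ 487, C* ≈ 5.53, P* ≈ 17

From dP/dt = 0: 0.0235C* = 0.13, so C* = 5.53.
From dR/dt = 0: 0.46(1 - R*/707) = 0.0259·5.53, giving R* = 707·(1 - 0.311) = 487.
From dC/dt = 0: 0.00264·487 - 0.482 = 0.0473P*, so P* = 0.803/0.0473 = 17.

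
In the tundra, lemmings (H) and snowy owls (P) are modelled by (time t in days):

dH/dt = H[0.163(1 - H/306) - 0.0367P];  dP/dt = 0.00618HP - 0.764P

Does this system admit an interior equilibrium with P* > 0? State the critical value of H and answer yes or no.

Threshold H = 124; K > 124, so yes, the predator persists.

The predator equation gives dP/dt > 0 only when H > 0.764/0.00618 = 124.
Without the predator, H → K = 306. Since 306 > 124, the predator can invade and persist.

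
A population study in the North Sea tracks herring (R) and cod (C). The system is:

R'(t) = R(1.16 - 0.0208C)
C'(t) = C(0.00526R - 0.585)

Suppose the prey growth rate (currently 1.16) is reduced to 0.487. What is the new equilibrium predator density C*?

C* ≈ 23.4

At the interior fixed point, setting dR/dt = 0 with R > 0 fixes C* = (prey growth rate)/(RC coefficient) — independent of the other coefficients.
With the change, C* = 0.487/0.0208 = 23.4; it falls from 55.8.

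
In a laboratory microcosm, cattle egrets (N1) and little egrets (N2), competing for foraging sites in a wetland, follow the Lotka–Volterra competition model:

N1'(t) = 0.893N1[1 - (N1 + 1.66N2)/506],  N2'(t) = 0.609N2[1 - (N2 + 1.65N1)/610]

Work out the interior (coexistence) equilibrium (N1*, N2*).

Setting both brackets to zero gives the nullclines N1 + 1.66N2 = 506 and 1.65N1 + N2 = 610.
Substituting N2 = 610 - 1.65N1 into the first: N1(1 - 1.66·1.65) = 506 - 1.66·610.
So N1* = -507/-1.74 = 291, and then N2* = 610 - 1.65·291 = 129.

N1* ≈ 291, N2* ≈ 129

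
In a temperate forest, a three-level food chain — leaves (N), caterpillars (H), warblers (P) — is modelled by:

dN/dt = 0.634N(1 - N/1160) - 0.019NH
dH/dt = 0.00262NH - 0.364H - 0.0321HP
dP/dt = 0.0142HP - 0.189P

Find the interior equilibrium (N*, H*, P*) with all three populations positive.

N* ≈ 697, H* ≈ 13.3, P* ≈ 45.6

From dP/dt = 0: 0.0142H* = 0.189, so H* = 13.3.
From dN/dt = 0: 0.634(1 - N*/1160) = 0.019·13.3, giving N* = 1160·(1 - 0.399) = 697.
From dH/dt = 0: 0.00262·697 - 0.364 = 0.0321P*, so P* = 1.46/0.0321 = 45.6.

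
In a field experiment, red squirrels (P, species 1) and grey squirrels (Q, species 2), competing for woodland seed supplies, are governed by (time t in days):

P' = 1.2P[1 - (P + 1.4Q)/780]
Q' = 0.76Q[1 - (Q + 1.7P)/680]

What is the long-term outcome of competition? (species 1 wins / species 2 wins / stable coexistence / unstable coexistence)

Compare the nullcline intercepts: K1/α12 = 780/1.4 = 557 < K2 = 680; K2/α21 = 680/1.7 = 400 < K1 = 780.
Since both are reversed, neither can invade when rare; the interior point is a saddle.

unstable coexistence (outcome depends on initial conditions)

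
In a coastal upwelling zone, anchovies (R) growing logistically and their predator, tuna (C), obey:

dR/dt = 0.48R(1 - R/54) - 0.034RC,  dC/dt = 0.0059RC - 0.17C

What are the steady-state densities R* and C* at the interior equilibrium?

R* ≈ 28.8, C* ≈ 6.58

From dC/dt = 0 with C > 0: 0.0059R* = 0.17, so R* = 28.8.
Substitute into dR/dt = 0: 0.48(1 - 28.8/54) = 0.034C*.
The bracket is 0.466, giving C* = 0.224/0.034 = 6.58.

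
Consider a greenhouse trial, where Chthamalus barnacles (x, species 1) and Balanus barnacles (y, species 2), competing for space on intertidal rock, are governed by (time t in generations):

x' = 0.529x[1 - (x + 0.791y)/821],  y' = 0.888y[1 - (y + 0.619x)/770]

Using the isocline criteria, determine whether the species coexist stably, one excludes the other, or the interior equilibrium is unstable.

Compare the nullcline intercepts: K1/α12 = 821/0.791 = 1040 > K2 = 770; K2/α21 = 770/0.619 = 1240 > K1 = 821.
Since both inequalities hold, each species can invade when rare, so the interior equilibrium is stable.

stable coexistence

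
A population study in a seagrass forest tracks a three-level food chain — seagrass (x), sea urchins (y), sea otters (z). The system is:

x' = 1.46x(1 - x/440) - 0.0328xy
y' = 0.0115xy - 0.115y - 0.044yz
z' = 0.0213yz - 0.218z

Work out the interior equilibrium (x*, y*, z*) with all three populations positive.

From dz/dt = 0: 0.0213y* = 0.218, so y* = 10.2.
From dx/dt = 0: 1.46(1 - x*/440) = 0.0328·10.2, giving x* = 440·(1 - 0.23) = 339.
From dy/dt = 0: 0.0115·339 - 0.115 = 0.044z*, so z* = 3.78/0.044 = 85.9.

x* ≈ 339, y* ≈ 10.2, z* ≈ 85.9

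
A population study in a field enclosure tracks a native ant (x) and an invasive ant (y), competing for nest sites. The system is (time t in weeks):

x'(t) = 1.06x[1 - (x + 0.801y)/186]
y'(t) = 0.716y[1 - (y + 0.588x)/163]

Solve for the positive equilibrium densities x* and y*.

Setting both brackets to zero gives the nullclines x + 0.801y = 186 and 0.588x + y = 163.
Substituting y = 163 - 0.588x into the first: x(1 - 0.801·0.588) = 186 - 0.801·163.
So x* = 55.4/0.529 = 105, and then y* = 163 - 0.588·105 = 101.

x* ≈ 105, y* ≈ 101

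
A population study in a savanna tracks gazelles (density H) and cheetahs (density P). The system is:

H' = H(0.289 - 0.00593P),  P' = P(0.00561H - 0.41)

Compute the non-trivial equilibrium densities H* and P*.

H* ≈ 73.1, P* ≈ 48.7

Set dP/dt = 0 with P > 0: 0.00561H - 0.41 = 0, so H* = 0.41/0.00561 = 73.1.
Set dH/dt = 0 with H > 0: 0.289 - 0.00593P = 0, so P* = 0.289/0.00593 = 48.7.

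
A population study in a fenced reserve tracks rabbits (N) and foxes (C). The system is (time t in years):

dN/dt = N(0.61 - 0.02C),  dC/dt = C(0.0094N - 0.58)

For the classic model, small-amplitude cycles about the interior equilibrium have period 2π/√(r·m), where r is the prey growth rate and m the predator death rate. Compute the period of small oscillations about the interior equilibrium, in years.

T ≈ 10.6 years

Here r = 0.61 and m = 0.58, so r·m = 0.354.
ω = √0.354 = 0.595 per year, hence T = 2π/ω ≈ 10.6 years.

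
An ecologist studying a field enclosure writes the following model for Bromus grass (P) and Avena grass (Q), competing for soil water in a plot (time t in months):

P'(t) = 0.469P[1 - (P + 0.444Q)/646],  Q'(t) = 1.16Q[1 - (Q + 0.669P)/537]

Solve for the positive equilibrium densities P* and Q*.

P* ≈ 580, Q* ≈ 149

Setting both brackets to zero gives the nullclines P + 0.444Q = 646 and 0.669P + Q = 537.
Substituting Q = 537 - 0.669P into the first: P(1 - 0.444·0.669) = 646 - 0.444·537.
So P* = 408/0.703 = 580, and then Q* = 537 - 0.669·580 = 149.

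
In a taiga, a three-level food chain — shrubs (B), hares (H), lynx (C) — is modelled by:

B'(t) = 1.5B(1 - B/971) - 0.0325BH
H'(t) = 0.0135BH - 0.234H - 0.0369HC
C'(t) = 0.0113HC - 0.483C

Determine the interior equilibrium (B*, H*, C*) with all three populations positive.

From dC/dt = 0: 0.0113H* = 0.483, so H* = 42.7.
From dB/dt = 0: 1.5(1 - B*/971) = 0.0325·42.7, giving B* = 971·(1 - 0.926) = 71.8.
From dH/dt = 0: 0.0135·71.8 - 0.234 = 0.0369C*, so C* = 0.735/0.0369 = 19.9.

B* ≈ 71.8, H* ≈ 42.7, C* ≈ 19.9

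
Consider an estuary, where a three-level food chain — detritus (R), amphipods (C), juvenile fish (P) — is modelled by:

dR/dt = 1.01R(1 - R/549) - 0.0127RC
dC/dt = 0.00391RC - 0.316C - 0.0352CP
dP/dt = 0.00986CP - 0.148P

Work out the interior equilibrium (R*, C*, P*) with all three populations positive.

R* ≈ 445, C* ≈ 15, P* ≈ 40.5

From dP/dt = 0: 0.00986C* = 0.148, so C* = 15.
From dR/dt = 0: 1.01(1 - R*/549) = 0.0127·15, giving R* = 549·(1 - 0.189) = 445.
From dC/dt = 0: 0.00391·445 - 0.316 = 0.0352P*, so P* = 1.43/0.0352 = 40.5.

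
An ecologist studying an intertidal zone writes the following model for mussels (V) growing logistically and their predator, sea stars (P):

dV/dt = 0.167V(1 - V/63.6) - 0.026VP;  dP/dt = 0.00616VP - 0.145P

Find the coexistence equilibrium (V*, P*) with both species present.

V* ≈ 23.5, P* ≈ 4.05

From dP/dt = 0 with P > 0: 0.00616V* = 0.145, so V* = 23.5.
Substitute into dV/dt = 0: 0.167(1 - 23.5/63.6) = 0.026P*.
The bracket is 0.63, giving P* = 0.105/0.026 = 4.05.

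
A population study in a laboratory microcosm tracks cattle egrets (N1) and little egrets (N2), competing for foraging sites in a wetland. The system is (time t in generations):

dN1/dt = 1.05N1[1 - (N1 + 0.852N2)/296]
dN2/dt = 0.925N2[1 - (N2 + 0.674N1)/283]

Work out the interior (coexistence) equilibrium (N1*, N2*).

Setting both brackets to zero gives the nullclines N1 + 0.852N2 = 296 and 0.674N1 + N2 = 283.
Substituting N2 = 283 - 0.674N1 into the first: N1(1 - 0.852·0.674) = 296 - 0.852·283.
So N1* = 54.9/0.426 = 129, and then N2* = 283 - 0.674·129 = 196.

N1* ≈ 129, N2* ≈ 196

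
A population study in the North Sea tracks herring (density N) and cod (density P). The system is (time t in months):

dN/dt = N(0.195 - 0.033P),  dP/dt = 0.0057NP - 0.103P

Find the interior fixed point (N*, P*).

N* ≈ 18.1, P* ≈ 5.91

Set dP/dt = 0 with P > 0: 0.0057N - 0.103 = 0, so N* = 0.103/0.0057 = 18.1.
Set dN/dt = 0 with N > 0: 0.195 - 0.033P = 0, so P* = 0.195/0.033 = 5.91.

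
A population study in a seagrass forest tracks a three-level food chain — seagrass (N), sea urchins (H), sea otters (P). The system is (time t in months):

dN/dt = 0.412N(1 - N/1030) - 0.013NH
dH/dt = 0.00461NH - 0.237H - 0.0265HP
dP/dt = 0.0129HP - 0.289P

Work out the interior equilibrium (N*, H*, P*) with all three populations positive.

N* ≈ 302, H* ≈ 22.4, P* ≈ 43.6

From dP/dt = 0: 0.0129H* = 0.289, so H* = 22.4.
From dN/dt = 0: 0.412(1 - N*/1030) = 0.013·22.4, giving N* = 1030·(1 - 0.707) = 302.
From dH/dt = 0: 0.00461·302 - 0.237 = 0.0265P*, so P* = 1.15/0.0265 = 43.6.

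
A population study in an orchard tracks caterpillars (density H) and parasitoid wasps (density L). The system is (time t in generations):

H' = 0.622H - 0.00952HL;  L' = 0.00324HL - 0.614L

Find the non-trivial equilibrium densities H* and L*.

H* ≈ 190, L* ≈ 65.3

Set dL/dt = 0 with L > 0: 0.00324H - 0.614 = 0, so H* = 0.614/0.00324 = 190.
Set dH/dt = 0 with H > 0: 0.622 - 0.00952L = 0, so L* = 0.622/0.00952 = 65.3.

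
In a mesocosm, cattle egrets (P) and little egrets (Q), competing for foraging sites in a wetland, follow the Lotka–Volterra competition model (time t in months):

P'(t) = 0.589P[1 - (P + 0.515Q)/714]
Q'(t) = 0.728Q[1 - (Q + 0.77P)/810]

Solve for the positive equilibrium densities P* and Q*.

P* ≈ 492, Q* ≈ 431

Setting both brackets to zero gives the nullclines P + 0.515Q = 714 and 0.77P + Q = 810.
Substituting Q = 810 - 0.77P into the first: P(1 - 0.515·0.77) = 714 - 0.515·810.
So P* = 297/0.603 = 492, and then Q* = 810 - 0.77·492 = 431.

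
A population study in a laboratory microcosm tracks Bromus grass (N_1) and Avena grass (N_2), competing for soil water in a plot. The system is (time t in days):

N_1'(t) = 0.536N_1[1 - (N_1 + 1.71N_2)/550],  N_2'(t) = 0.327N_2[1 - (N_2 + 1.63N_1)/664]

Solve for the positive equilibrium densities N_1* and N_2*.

Setting both brackets to zero gives the nullclines N_1 + 1.71N_2 = 550 and 1.63N_1 + N_2 = 664.
Substituting N_2 = 664 - 1.63N_1 into the first: N_1(1 - 1.71·1.63) = 550 - 1.71·664.
So N_1* = -585/-1.79 = 328, and then N_2* = 664 - 1.63·328 = 130.

N_1* ≈ 328, N_2* ≈ 130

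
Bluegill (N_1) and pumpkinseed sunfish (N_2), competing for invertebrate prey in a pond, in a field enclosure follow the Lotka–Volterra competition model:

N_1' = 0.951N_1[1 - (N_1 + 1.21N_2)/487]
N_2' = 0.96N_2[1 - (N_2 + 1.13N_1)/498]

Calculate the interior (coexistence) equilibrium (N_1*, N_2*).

Setting both brackets to zero gives the nullclines N_1 + 1.21N_2 = 487 and 1.13N_1 + N_2 = 498.
Substituting N_2 = 498 - 1.13N_1 into the first: N_1(1 - 1.21·1.13) = 487 - 1.21·498.
So N_1* = -116/-0.367 = 315, and then N_2* = 498 - 1.13·315 = 142.

N_1* ≈ 315, N_2* ≈ 142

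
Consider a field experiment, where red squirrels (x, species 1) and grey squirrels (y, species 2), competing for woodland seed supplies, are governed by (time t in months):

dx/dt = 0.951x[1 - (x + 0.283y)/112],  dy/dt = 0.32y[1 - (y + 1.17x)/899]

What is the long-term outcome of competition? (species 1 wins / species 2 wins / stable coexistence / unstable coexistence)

species 2 excludes species 1

Compare the nullcline intercepts: K1/α12 = 112/0.283 = 396 < K2 = 899; K2/α21 = 899/1.17 = 768 > K1 = 112.
Since the inequalities point opposite ways, species 2 can invade but species 1 cannot.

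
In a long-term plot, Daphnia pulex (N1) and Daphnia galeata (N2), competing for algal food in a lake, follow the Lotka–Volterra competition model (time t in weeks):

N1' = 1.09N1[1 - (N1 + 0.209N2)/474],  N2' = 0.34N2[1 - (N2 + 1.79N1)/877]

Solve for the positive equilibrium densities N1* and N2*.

Setting both brackets to zero gives the nullclines N1 + 0.209N2 = 474 and 1.79N1 + N2 = 877.
Substituting N2 = 877 - 1.79N1 into the first: N1(1 - 0.209·1.79) = 474 - 0.209·877.
So N1* = 291/0.626 = 464, and then N2* = 877 - 1.79·464 = 45.6.

N1* ≈ 464, N2* ≈ 45.6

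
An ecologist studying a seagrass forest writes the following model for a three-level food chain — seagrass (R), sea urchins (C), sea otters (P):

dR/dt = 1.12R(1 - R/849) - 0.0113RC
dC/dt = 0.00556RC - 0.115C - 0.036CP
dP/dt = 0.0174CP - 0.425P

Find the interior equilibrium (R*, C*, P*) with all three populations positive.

R* ≈ 640, C* ≈ 24.4, P* ≈ 95.6

From dP/dt = 0: 0.0174C* = 0.425, so C* = 24.4.
From dR/dt = 0: 1.12(1 - R*/849) = 0.0113·24.4, giving R* = 849·(1 - 0.246) = 640.
From dC/dt = 0: 0.00556·640 - 0.115 = 0.036P*, so P* = 3.44/0.036 = 95.6.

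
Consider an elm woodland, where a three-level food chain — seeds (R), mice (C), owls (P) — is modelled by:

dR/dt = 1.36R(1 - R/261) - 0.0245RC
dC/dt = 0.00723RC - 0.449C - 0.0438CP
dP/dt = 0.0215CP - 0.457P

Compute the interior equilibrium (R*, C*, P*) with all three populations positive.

R* ≈ 161, C* ≈ 21.3, P* ≈ 16.3

From dP/dt = 0: 0.0215C* = 0.457, so C* = 21.3.
From dR/dt = 0: 1.36(1 - R*/261) = 0.0245·21.3, giving R* = 261·(1 - 0.383) = 161.
From dC/dt = 0: 0.00723·161 - 0.449 = 0.0438P*, so P* = 0.715/0.0438 = 16.3.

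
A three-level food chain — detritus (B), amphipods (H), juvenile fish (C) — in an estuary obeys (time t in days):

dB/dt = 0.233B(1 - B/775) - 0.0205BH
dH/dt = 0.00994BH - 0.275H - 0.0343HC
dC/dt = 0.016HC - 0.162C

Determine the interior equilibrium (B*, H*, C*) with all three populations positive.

B* ≈ 84.6, H* ≈ 10.1, C* ≈ 16.5

From dC/dt = 0: 0.016H* = 0.162, so H* = 10.1.
From dB/dt = 0: 0.233(1 - B*/775) = 0.0205·10.1, giving B* = 775·(1 - 0.891) = 84.6.
From dH/dt = 0: 0.00994·84.6 - 0.275 = 0.0343C*, so C* = 0.566/0.0343 = 16.5.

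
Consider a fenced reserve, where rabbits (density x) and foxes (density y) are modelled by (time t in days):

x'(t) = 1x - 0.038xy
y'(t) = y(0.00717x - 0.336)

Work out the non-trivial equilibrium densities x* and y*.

Set dy/dt = 0 with y > 0: 0.00717x - 0.336 = 0, so x* = 0.336/0.00717 = 46.9.
Set dx/dt = 0 with x > 0: 1 - 0.038y = 0, so y* = 1/0.038 = 26.3.

x* ≈ 46.9, y* ≈ 26.3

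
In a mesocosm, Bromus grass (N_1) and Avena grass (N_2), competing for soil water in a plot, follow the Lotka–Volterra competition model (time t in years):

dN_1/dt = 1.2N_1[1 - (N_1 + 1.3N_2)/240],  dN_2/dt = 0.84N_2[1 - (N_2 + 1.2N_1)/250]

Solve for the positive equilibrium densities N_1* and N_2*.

N_1* ≈ 152, N_2* ≈ 67.9

Setting both brackets to zero gives the nullclines N_1 + 1.3N_2 = 240 and 1.2N_1 + N_2 = 250.
Substituting N_2 = 250 - 1.2N_1 into the first: N_1(1 - 1.3·1.2) = 240 - 1.3·250.
So N_1* = -85/-0.56 = 152, and then N_2* = 250 - 1.2·152 = 67.9.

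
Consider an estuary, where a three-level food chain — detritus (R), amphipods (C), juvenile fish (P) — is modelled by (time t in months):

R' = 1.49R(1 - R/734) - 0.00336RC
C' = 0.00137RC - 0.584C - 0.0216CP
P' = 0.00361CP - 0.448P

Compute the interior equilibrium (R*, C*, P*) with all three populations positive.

R* ≈ 529, C* ≈ 124, P* ≈ 6.49

From dP/dt = 0: 0.00361C* = 0.448, so C* = 124.
From dR/dt = 0: 1.49(1 - R*/734) = 0.00336·124, giving R* = 734·(1 - 0.28) = 529.
From dC/dt = 0: 0.00137·529 - 0.584 = 0.0216P*, so P* = 0.14/0.0216 = 6.49.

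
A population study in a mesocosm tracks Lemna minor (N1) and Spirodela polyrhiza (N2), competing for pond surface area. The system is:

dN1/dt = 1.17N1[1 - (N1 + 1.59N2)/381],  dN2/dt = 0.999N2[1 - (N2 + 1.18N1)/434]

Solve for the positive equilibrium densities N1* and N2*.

N1* ≈ 353, N2* ≈ 17.8

Setting both brackets to zero gives the nullclines N1 + 1.59N2 = 381 and 1.18N1 + N2 = 434.
Substituting N2 = 434 - 1.18N1 into the first: N1(1 - 1.59·1.18) = 381 - 1.59·434.
So N1* = -309/-0.876 = 353, and then N2* = 434 - 1.18·353 = 17.8.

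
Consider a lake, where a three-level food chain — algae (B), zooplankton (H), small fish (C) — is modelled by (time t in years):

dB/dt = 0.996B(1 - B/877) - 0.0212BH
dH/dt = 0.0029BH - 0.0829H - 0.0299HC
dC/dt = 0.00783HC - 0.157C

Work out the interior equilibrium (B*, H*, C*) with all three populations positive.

From dC/dt = 0: 0.00783H* = 0.157, so H* = 20.1.
From dB/dt = 0: 0.996(1 - B*/877) = 0.0212·20.1, giving B* = 877·(1 - 0.427) = 503.
From dH/dt = 0: 0.0029·503 - 0.0829 = 0.0299C*, so C* = 1.37/0.0299 = 46.

B* ≈ 503, H* ≈ 20.1, C* ≈ 46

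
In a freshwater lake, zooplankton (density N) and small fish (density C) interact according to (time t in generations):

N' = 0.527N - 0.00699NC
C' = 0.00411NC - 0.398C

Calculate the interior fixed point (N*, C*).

Set dC/dt = 0 with C > 0: 0.00411N - 0.398 = 0, so N* = 0.398/0.00411 = 96.8.
Set dN/dt = 0 with N > 0: 0.527 - 0.00699C = 0, so C* = 0.527/0.00699 = 75.4.

N* ≈ 96.8, C* ≈ 75.4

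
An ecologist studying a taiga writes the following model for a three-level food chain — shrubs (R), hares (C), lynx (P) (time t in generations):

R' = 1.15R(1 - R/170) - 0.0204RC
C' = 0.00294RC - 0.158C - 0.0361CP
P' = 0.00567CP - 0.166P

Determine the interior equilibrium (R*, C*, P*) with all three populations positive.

R* ≈ 81.7, C* ≈ 29.3, P* ≈ 2.28

From dP/dt = 0: 0.00567C* = 0.166, so C* = 29.3.
From dR/dt = 0: 1.15(1 - R*/170) = 0.0204·29.3, giving R* = 170·(1 - 0.519) = 81.7.
From dC/dt = 0: 0.00294·81.7 - 0.158 = 0.0361P*, so P* = 0.0822/0.0361 = 2.28.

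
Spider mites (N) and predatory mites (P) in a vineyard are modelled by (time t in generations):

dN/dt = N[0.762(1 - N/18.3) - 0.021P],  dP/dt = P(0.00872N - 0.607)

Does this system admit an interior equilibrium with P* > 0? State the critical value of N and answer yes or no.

Threshold N = 69.6; K < 69.6, so no, the predator goes extinct.

The predator equation gives dP/dt > 0 only when N > 0.607/0.00872 = 69.6.
Without the predator, N → K = 18.3. Since 18.3 < 69.6, the predator cannot invade.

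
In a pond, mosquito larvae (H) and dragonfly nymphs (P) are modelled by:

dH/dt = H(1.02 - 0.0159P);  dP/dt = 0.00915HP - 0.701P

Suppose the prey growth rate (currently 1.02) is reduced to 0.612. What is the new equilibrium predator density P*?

P* ≈ 38.5

At the interior fixed point, setting dH/dt = 0 with H > 0 fixes P* = (prey growth rate)/(HP coefficient) — independent of the other coefficients.
With the change, P* = 0.612/0.0159 = 38.5; it falls from 64.2.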